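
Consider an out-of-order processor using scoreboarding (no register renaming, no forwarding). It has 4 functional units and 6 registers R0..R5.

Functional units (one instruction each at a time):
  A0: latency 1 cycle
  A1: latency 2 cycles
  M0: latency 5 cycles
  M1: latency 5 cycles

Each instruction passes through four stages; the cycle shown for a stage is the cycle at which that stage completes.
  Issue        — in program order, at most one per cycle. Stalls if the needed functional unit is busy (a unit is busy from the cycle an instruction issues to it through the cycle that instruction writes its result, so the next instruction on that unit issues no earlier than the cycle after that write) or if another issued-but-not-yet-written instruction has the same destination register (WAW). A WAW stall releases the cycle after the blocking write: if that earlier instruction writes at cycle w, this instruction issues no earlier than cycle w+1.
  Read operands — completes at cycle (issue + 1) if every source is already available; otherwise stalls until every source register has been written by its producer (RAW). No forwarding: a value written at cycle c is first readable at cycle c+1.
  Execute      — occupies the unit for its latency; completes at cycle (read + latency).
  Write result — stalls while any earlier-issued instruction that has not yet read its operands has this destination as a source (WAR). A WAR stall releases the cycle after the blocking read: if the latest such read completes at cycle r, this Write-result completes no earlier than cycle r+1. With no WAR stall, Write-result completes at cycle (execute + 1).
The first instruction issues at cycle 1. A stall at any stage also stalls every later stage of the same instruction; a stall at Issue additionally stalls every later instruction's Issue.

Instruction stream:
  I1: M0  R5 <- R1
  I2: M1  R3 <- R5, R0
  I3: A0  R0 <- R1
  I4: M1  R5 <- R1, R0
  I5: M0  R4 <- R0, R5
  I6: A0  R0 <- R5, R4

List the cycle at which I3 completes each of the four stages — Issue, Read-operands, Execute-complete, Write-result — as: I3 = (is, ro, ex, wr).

I3 = (3, 4, 5, 10)

  I1 | 1 | 2 | 7 | 8
  I2 | 2 | 9 | 14 | 15   RAW R5: wait I1 write@8
  I3 | 3 | 4 | 5 | 10   WAR R0: wait I2 read@9
  I4 | 16 | 17 | 22 | 23   struct: M1 busy until I2 writes@15
  I5 | 17 | 24 | 29 | 30   RAW R5: wait I4 write@23
  I6 | 18 | 31 | 32 | 33   RAW R4: wait I5 write@30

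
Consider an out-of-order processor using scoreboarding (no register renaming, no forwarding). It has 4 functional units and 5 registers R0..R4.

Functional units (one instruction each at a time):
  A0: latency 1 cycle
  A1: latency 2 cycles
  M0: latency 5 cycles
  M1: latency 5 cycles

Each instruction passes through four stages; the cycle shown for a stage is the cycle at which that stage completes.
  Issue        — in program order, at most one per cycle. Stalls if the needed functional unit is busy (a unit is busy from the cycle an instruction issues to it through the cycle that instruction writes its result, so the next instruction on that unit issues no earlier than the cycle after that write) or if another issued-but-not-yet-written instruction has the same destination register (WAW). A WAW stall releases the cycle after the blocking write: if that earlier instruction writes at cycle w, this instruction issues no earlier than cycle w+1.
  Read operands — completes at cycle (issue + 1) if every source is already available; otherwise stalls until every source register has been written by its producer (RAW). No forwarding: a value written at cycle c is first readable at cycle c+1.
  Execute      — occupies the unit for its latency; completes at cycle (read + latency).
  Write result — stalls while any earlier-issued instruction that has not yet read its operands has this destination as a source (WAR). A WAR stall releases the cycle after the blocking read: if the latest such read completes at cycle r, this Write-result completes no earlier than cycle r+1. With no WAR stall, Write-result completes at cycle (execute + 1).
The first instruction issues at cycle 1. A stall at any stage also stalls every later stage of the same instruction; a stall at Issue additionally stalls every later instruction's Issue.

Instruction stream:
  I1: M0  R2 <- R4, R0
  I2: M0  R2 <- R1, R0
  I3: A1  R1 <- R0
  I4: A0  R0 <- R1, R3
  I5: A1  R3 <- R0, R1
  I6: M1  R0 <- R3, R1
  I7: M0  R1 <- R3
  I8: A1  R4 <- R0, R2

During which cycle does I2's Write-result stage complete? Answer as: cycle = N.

cycle = 16

  I1 | 1 | 2 | 7 | 8
  I2 | 9 | 10 | 15 | 16   struct: M0 busy until I1 writes@8
  I3 | 10 | 11 | 13 | 14
  I4 | 11 | 15 | 16 | 17   RAW R1: wait I3 write@14
  I5 | 15 | 18 | 20 | 21   struct: A1 busy until I3 writes@14 · RAW R0: wait I4 write@17
  I6 | 18 | 22 | 27 | 28   WAW R0: wait I4 write@17 · RAW R3: wait I5 write@21
  I7 | 19 | 22 | 27 | 28   RAW R3: wait I5 write@21
  I8 | 22 | 29 | 31 | 32   struct: A1 busy until I5 writes@21 · RAW R0: wait I6 write@28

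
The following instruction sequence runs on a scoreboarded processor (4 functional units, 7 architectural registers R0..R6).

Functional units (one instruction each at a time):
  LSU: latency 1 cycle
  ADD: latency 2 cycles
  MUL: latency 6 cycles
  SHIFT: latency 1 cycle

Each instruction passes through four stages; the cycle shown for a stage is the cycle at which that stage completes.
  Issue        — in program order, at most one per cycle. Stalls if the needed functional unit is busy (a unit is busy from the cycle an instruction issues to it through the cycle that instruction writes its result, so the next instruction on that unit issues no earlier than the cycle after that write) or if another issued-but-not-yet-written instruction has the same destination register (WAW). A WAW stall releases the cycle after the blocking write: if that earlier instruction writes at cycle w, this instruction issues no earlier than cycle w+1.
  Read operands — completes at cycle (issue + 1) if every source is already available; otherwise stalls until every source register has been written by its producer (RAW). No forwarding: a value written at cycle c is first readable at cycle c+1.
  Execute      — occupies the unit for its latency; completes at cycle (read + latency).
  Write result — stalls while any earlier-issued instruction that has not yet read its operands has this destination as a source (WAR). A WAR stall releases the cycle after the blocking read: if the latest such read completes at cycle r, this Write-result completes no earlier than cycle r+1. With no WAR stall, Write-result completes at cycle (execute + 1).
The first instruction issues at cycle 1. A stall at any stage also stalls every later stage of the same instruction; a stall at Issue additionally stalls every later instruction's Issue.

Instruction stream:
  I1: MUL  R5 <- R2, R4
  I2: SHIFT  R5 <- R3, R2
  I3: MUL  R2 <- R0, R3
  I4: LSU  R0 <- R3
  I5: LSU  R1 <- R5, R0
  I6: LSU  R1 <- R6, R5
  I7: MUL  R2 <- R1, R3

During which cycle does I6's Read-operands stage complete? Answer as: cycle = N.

cycle 1: issue I1 (MUL)
cycle 2: I1 read-ops
cycle 8: I1 finished on MUL
cycle 9: I1→R5
cycle 10: issue I2 (SHIFT)
cycle 11: I2 read-ops · issue I3 (MUL)
cycle 12: I2 finished on SHIFT · I3 read-ops · issue I4 (LSU)
cycle 13: I2→R5 · I4 read-ops
cycle 14: I4 finished on LSU
cycle 15: I4→R0
cycle 16: issue I5 (LSU)
cycle 17: I5 read-ops
cycle 18: I3 finished on MUL · I5 finished on LSU
cycle 19: I3→R2 · I5→R1
cycle 20: issue I6 (LSU)
cycle 21: I6 read-ops · issue I7 (MUL)
cycle 22: I6 finished on LSU
cycle 23: I6→R1
cycle 24: I7 read-ops
cycle 30: I7 finished on MUL
cycle 31: I7→R2

cycle = 21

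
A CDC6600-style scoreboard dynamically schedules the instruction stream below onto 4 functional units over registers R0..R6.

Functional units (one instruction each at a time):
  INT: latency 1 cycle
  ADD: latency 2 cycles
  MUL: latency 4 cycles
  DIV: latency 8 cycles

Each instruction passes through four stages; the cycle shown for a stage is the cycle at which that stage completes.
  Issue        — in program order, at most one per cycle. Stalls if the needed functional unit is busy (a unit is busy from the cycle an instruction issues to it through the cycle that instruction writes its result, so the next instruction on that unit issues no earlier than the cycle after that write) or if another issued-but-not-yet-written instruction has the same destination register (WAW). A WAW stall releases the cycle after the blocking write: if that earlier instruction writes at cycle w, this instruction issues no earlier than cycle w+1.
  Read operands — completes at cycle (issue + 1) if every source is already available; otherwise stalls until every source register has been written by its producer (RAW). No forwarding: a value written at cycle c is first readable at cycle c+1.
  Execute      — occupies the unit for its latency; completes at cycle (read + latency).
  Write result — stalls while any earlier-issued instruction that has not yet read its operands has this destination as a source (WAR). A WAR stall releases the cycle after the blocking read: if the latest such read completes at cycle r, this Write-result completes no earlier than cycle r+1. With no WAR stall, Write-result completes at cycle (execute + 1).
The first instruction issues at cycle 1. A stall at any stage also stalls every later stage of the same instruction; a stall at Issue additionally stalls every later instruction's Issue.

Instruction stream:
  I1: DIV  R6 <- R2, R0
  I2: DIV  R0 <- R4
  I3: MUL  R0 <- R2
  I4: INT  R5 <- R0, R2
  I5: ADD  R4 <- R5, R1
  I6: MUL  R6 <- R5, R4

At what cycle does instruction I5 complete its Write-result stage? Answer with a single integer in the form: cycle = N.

cycle = 36

t=1  I1→DIV
t=2  I1 RO
t=10  I1 EX
t=11  I1 WR R6
t=12  I2→DIV
t=13  I2 RO
t=21  I2 EX
t=22  I2 WR R0
t=23  I3→MUL
t=24  I3 RO · I4→INT
t=25  I5→ADD
t=28  I3 EX
t=29  I3 WR R0
t=30  I4 RO · I6→MUL
t=31  I4 EX
t=32  I4 WR R5
t=33  I5 RO
t=35  I5 EX
t=36  I5 WR R4
t=37  I6 RO
t=41  I6 EX
t=42  I6 WR R6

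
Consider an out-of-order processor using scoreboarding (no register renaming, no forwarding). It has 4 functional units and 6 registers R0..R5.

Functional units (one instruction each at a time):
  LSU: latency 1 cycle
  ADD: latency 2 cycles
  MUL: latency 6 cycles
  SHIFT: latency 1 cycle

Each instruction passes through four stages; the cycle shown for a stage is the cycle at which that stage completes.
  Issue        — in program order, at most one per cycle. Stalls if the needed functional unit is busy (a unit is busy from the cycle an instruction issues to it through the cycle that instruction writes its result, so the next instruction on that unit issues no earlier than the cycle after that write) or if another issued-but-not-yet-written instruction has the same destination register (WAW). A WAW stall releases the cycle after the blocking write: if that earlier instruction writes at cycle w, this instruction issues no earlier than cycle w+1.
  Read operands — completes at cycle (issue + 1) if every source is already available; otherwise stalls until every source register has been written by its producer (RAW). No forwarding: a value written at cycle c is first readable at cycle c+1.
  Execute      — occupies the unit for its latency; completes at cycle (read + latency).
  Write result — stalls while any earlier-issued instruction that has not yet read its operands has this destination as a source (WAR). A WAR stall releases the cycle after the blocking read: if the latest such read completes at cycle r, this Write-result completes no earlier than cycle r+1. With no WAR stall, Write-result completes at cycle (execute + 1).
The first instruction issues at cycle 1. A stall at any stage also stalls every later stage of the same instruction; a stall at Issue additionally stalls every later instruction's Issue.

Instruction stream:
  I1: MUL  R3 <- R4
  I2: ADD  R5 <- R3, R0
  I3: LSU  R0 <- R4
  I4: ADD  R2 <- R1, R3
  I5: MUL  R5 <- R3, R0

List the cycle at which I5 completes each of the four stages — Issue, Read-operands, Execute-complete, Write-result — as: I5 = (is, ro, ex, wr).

I1  is:1  ro:2  ex:8  wr:9
I2  is:2  ro:10  ex:12  wr:13  — RAW R3: wait I1 write@9
I3  is:3  ro:4  ex:5  wr:11  — WAR R0: wait I2 read@10
I4  is:14  ro:15  ex:17  wr:18  — struct: ADD busy until I2 writes@13
I5  is:15  ro:16  ex:22  wr:23

I5 = (15, 16, 22, 23)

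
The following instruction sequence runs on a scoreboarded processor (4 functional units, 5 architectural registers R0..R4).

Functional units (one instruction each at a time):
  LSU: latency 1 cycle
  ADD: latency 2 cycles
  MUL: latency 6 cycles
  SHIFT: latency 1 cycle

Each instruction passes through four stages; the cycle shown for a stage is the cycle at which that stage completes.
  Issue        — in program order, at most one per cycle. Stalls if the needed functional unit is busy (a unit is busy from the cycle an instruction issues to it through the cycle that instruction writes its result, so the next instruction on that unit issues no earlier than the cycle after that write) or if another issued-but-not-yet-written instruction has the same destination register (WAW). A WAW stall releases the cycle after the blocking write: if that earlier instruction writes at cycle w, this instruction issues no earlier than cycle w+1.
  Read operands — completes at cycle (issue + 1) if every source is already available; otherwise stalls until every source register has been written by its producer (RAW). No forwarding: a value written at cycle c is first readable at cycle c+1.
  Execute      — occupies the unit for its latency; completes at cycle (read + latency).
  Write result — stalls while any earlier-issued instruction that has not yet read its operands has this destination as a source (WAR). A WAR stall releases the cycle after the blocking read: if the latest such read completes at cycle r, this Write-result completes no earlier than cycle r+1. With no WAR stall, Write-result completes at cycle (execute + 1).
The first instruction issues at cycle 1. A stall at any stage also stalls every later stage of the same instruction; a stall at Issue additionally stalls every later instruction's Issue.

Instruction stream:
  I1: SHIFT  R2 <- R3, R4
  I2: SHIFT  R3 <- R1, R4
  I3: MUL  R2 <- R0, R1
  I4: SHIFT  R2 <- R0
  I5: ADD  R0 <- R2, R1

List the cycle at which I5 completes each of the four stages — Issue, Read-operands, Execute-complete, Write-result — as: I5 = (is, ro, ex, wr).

I5 = (16, 19, 21, 22)

  I1 | 1 | 2 | 3 | 4
  I2 | 5 | 6 | 7 | 8   struct: SHIFT busy until I1 writes@4
  I3 | 6 | 7 | 13 | 14
  I4 | 15 | 16 | 17 | 18   WAW R2: wait I3 write@14
  I5 | 16 | 19 | 21 | 22   RAW R2: wait I4 write@18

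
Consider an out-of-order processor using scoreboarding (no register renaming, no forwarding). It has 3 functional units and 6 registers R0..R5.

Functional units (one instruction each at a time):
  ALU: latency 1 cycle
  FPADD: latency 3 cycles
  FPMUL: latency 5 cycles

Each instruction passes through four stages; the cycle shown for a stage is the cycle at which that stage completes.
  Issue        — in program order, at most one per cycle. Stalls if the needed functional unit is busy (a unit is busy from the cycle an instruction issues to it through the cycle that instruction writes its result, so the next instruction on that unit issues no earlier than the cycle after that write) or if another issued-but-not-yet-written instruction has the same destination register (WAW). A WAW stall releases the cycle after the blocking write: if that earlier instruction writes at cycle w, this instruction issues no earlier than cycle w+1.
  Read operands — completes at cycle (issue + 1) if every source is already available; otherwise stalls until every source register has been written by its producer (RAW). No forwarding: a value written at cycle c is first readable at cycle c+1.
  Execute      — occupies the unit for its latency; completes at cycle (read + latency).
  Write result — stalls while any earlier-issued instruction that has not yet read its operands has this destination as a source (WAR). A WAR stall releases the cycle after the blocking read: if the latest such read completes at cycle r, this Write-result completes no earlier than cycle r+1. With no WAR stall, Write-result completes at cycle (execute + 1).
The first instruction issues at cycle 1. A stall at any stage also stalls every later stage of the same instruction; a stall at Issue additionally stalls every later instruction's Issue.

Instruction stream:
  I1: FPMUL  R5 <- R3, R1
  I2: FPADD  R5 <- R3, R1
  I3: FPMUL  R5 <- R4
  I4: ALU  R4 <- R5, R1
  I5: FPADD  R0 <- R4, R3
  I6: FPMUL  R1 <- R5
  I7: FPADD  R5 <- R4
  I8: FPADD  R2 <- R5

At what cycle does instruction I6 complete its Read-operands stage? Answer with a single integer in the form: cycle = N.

cycle = 24

[1] I1 issues→FPMUL
[2] I1 reads
[7] I1 exec-done
[8] I1 writes R5
[9] I2 issues→FPADD
[10] I2 reads
[13] I2 exec-done
[14] I2 writes R5
[15] I3 issues→FPMUL
[16] I3 reads, I4 issues→ALU
[17] I5 issues→FPADD
[21] I3 exec-done
[22] I3 writes R5
[23] I4 reads, I6 issues→FPMUL
[24] I4 exec-done, I6 reads
[25] I4 writes R4
[26] I5 reads
[29] I5 exec-done, I6 exec-done
[30] I5 writes R0, I6 writes R1
[31] I7 issues→FPADD
[32] I7 reads
[35] I7 exec-done
[36] I7 writes R5
[37] I8 issues→FPADD
[38] I8 reads
[41] I8 exec-done
[42] I8 writes R2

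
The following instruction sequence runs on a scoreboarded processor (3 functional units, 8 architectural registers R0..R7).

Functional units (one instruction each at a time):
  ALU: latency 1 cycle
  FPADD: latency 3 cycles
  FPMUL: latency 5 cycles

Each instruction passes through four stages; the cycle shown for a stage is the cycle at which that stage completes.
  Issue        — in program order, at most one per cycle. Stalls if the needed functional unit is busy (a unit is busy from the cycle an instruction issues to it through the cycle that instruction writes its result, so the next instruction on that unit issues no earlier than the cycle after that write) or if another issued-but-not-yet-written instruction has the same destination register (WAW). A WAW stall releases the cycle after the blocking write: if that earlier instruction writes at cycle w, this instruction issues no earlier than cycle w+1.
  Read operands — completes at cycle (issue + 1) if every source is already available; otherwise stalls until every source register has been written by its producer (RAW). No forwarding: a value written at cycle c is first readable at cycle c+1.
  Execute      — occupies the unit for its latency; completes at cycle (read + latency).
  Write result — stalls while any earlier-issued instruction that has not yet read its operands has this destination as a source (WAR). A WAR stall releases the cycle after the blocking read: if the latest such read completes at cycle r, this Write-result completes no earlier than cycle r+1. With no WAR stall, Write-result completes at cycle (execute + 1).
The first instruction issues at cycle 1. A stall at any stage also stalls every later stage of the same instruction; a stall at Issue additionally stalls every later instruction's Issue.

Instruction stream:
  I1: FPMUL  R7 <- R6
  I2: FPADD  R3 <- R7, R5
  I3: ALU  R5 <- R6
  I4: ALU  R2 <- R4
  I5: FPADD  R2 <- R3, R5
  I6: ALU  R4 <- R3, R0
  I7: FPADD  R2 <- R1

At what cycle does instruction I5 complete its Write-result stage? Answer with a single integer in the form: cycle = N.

cycle = 20

[1] I1 dispatched to FPMUL
[2] I1 operands ready · I2 dispatched to FPADD
[3] I3 dispatched to ALU
[4] I3 operands ready
[5] I3 complete
[7] I1 complete
[8] R7←I1
[9] I2 operands ready
[10] R5←I3
[11] I4 dispatched to ALU
[12] I2 complete · I4 operands ready
[13] R3←I2 · I4 complete
[14] R2←I4
[15] I5 dispatched to FPADD
[16] I5 operands ready · I6 dispatched to ALU
[17] I6 operands ready
[18] I6 complete
[19] I5 complete · R4←I6
[20] R2←I5
[21] I7 dispatched to FPADD
[22] I7 operands ready
[25] I7 complete
[26] R2←I7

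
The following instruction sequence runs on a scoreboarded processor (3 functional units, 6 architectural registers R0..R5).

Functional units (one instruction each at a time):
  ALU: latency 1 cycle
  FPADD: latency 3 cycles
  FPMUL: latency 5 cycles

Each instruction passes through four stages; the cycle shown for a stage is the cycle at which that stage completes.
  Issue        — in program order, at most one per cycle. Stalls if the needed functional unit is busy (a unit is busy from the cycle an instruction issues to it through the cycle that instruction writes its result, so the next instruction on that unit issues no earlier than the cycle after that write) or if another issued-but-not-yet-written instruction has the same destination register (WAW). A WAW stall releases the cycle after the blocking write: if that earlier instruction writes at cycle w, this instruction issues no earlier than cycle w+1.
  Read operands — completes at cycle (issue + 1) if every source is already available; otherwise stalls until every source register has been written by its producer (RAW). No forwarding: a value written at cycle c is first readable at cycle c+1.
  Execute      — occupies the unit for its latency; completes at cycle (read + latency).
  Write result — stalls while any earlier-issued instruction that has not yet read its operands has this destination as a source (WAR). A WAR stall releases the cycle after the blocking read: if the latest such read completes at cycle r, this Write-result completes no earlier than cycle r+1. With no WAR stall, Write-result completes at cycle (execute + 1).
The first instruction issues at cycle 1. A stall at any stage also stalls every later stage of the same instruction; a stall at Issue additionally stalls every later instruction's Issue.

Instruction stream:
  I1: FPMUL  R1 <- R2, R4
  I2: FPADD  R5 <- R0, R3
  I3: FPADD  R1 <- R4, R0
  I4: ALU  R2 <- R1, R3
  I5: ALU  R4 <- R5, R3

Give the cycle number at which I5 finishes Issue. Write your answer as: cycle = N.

cycle = 18

cycle 1: I1→FPMUL
cycle 2: I1 RO · I2→FPADD
cycle 3: I2 RO
cycle 6: I2 EX
cycle 7: I1 EX · I2 WR R5
cycle 8: I1 WR R1
cycle 9: I3→FPADD
cycle 10: I3 RO · I4→ALU
cycle 13: I3 EX
cycle 14: I3 WR R1
cycle 15: I4 RO
cycle 16: I4 EX
cycle 17: I4 WR R2
cycle 18: I5→ALU
cycle 19: I5 RO
cycle 20: I5 EX
cycle 21: I5 WR R4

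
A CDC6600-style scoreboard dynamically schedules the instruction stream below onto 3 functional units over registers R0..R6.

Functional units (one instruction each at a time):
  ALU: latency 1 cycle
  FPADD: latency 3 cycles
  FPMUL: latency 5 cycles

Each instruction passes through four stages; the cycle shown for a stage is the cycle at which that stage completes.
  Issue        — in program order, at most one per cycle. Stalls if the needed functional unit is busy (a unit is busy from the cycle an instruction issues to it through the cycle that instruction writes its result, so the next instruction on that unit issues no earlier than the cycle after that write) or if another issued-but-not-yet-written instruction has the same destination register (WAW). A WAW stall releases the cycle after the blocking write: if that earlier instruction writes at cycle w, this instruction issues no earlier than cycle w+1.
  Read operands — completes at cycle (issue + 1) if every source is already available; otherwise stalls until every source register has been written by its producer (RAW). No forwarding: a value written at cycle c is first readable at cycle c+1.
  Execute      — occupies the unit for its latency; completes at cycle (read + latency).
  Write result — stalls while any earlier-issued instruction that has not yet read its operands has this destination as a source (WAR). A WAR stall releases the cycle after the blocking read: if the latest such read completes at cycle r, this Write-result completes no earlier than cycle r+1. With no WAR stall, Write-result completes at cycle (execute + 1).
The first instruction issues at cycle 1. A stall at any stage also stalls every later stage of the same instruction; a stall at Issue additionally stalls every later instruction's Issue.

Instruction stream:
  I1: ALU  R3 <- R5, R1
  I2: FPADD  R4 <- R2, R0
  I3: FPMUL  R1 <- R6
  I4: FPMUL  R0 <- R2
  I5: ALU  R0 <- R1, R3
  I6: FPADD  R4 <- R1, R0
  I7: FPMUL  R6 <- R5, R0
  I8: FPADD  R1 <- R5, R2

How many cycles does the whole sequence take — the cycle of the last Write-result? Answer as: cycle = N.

I1: IS=1 RO=2 EX=3 WR=4
I2: IS=2 RO=3 EX=6 WR=7
I3: IS=3 RO=4 EX=9 WR=10
I4: IS=11 RO=12 EX=17 WR=18  [struct: FPMUL busy until I3 writes@10]
I5: IS=19 RO=20 EX=21 WR=22  [WAW R0: wait I4 write@18]
I6: IS=20 RO=23 EX=26 WR=27  [RAW R0: wait I5 write@22]
I7: IS=21 RO=23 EX=28 WR=29  [RAW R0: wait I5 write@22]
I8: IS=28 RO=29 EX=32 WR=33  [struct: FPADD busy until I6 writes@27]

cycle = 33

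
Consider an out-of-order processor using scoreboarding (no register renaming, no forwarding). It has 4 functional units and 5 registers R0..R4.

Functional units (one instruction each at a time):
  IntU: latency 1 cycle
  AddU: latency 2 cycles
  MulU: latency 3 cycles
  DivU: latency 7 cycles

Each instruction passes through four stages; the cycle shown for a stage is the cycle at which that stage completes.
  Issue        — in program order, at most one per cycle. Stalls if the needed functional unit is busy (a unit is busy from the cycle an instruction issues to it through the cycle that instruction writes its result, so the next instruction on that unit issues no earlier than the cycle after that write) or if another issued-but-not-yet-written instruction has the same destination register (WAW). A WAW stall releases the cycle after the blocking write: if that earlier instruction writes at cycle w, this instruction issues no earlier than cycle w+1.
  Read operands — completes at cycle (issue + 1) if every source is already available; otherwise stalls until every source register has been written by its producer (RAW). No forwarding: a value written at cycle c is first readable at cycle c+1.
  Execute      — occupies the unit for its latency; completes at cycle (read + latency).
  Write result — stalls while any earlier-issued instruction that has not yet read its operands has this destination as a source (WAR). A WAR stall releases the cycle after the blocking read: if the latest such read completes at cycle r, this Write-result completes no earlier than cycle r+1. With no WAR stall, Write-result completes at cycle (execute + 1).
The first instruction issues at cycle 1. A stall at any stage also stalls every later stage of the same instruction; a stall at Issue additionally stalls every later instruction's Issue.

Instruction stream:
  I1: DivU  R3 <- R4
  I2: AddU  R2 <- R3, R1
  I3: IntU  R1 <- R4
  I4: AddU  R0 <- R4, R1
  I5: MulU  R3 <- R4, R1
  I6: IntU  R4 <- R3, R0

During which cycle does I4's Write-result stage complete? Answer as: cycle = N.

cycle = 19

cycle 1: issue I1 (DivU)
cycle 2: I1 read-ops · issue I2 (AddU)
cycle 3: issue I3 (IntU)
cycle 4: I3 read-ops
cycle 5: I3 finished on IntU
cycle 9: I1 finished on DivU
cycle 10: I1→R3
cycle 11: I2 read-ops
cycle 12: I3→R1
cycle 13: I2 finished on AddU
cycle 14: I2→R2
cycle 15: issue I4 (AddU)
cycle 16: I4 read-ops · issue I5 (MulU)
cycle 17: I5 read-ops · issue I6 (IntU)
cycle 18: I4 finished on AddU
cycle 19: I4→R0
cycle 20: I5 finished on MulU
cycle 21: I5→R3
cycle 22: I6 read-ops
cycle 23: I6 finished on IntU
cycle 24: I6→R4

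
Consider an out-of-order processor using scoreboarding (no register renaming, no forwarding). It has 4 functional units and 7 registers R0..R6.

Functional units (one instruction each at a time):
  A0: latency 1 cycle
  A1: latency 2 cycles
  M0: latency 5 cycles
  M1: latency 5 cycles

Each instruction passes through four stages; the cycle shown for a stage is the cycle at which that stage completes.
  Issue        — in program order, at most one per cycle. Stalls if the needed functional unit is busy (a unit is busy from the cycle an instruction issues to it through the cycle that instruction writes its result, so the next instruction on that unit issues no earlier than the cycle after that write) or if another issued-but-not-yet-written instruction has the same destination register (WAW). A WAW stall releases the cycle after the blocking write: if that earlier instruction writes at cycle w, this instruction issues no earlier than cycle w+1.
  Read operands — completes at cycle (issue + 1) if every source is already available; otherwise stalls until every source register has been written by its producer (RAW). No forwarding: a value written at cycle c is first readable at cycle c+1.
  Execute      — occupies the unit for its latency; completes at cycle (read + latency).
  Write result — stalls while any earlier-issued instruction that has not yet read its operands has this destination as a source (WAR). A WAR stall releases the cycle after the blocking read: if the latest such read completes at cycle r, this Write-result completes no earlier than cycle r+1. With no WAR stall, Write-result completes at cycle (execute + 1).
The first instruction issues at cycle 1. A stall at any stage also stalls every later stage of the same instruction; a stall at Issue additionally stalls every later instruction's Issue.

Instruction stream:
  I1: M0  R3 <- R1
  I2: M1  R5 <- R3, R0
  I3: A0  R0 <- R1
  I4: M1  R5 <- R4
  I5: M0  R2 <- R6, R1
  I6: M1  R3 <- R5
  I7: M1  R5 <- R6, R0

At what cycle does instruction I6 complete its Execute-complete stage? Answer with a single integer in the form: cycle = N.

[1] I1→M0
[2] I1 RO, I2→M1
[3] I3→A0
[4] I3 RO
[5] I3 EX
[7] I1 EX
[8] I1 WR R3
[9] I2 RO
[10] I3 WR R0
[14] I2 EX
[15] I2 WR R5
[16] I4→M1
[17] I4 RO, I5→M0
[18] I5 RO
[22] I4 EX
[23] I4 WR R5, I5 EX
[24] I5 WR R2, I6→M1
[25] I6 RO
[30] I6 EX
[31] I6 WR R3
[32] I7→M1
[33] I7 RO
[38] I7 EX
[39] I7 WR R5

cycle = 30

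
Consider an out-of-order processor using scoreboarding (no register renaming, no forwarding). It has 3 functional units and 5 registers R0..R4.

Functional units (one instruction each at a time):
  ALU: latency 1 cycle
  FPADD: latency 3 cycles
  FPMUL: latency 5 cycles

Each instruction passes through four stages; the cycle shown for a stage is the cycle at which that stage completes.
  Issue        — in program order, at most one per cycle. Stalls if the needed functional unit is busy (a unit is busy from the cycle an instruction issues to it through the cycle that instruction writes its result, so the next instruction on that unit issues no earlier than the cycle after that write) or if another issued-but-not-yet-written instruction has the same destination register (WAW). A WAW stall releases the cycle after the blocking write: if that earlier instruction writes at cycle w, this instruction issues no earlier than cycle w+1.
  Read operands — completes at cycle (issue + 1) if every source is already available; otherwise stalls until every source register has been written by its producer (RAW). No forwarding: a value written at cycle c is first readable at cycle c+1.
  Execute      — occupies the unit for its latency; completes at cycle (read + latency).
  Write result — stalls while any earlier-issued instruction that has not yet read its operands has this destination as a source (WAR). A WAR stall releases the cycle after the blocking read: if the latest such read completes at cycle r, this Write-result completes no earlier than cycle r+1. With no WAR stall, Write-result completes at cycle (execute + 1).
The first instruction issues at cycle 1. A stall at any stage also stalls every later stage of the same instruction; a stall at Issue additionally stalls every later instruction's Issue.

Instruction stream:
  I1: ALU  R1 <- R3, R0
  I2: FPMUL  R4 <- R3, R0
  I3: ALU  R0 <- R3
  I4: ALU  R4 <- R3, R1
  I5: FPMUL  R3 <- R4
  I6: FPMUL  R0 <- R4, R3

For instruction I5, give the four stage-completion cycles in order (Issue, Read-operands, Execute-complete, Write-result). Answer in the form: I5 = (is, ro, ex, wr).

c1: I1 issues→ALU
c2: I1 reads; I2 issues→FPMUL
c3: I1 exec-done; I2 reads
c4: I1 writes R1
c5: I3 issues→ALU
c6: I3 reads
c7: I3 exec-done
c8: I2 exec-done; I3 writes R0
c9: I2 writes R4
c10: I4 issues→ALU
c11: I4 reads; I5 issues→FPMUL
c12: I4 exec-done
c13: I4 writes R4
c14: I5 reads
c19: I5 exec-done
c20: I5 writes R3
c21: I6 issues→FPMUL
c22: I6 reads
c27: I6 exec-done
c28: I6 writes R0

I5 = (11, 14, 19, 20)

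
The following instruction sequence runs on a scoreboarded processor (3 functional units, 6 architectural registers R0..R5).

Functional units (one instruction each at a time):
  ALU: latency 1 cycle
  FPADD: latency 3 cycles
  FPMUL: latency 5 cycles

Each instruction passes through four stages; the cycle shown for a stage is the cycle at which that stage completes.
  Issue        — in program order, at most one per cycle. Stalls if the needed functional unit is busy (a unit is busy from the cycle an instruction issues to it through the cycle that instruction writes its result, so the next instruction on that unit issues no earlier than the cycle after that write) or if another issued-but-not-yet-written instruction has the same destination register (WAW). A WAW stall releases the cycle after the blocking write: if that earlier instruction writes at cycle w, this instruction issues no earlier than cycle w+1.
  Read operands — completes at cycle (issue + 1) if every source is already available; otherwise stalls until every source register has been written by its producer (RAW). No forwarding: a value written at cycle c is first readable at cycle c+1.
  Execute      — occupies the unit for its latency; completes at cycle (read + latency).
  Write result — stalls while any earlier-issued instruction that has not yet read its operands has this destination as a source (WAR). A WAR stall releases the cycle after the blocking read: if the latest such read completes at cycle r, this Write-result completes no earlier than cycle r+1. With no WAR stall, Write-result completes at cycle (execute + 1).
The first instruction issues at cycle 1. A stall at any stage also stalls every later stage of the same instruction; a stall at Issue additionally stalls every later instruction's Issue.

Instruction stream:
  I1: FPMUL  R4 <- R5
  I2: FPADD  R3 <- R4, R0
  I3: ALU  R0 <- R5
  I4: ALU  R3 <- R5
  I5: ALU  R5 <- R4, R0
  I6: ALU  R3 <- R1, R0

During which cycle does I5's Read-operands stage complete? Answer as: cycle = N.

cycle = 19

[1] I1→FPMUL
[2] I1 RO | I2→FPADD
[3] I3→ALU
[4] I3 RO
[5] I3 EX
[7] I1 EX
[8] I1 WR R4
[9] I2 RO
[10] I3 WR R0
[12] I2 EX
[13] I2 WR R3
[14] I4→ALU
[15] I4 RO
[16] I4 EX
[17] I4 WR R3
[18] I5→ALU
[19] I5 RO
[20] I5 EX
[21] I5 WR R5
[22] I6→ALU
[23] I6 RO
[24] I6 EX
[25] I6 WR R3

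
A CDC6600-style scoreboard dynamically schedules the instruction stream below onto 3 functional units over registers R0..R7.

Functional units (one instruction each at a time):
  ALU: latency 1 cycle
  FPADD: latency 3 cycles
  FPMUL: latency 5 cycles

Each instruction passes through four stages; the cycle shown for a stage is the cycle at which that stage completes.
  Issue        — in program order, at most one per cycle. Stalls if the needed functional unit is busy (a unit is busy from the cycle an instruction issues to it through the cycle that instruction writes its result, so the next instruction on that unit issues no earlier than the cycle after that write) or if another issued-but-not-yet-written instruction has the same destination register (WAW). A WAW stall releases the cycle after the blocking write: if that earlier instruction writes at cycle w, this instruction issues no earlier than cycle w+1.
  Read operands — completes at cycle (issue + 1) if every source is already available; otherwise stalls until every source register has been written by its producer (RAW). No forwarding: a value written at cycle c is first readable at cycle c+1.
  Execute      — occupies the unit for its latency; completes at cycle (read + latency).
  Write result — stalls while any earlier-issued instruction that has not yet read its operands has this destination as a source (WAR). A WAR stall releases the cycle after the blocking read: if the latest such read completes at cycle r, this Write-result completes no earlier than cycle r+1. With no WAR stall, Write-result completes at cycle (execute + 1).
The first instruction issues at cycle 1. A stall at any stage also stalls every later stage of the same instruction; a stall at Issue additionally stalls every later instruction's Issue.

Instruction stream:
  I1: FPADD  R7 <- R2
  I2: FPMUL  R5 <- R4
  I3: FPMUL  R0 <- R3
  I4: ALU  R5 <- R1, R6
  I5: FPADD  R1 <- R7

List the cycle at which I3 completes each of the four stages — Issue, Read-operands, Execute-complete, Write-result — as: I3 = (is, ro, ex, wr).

I3 = (10, 11, 16, 17)

c1: I1 issues→FPADD
c2: I1 reads; I2 issues→FPMUL
c3: I2 reads
c5: I1 exec-done
c6: I1 writes R7
c8: I2 exec-done
c9: I2 writes R5
c10: I3 issues→FPMUL
c11: I3 reads; I4 issues→ALU
c12: I4 reads; I5 issues→FPADD
c13: I4 exec-done; I5 reads
c14: I4 writes R5
c16: I3 exec-done; I5 exec-done
c17: I3 writes R0; I5 writes R1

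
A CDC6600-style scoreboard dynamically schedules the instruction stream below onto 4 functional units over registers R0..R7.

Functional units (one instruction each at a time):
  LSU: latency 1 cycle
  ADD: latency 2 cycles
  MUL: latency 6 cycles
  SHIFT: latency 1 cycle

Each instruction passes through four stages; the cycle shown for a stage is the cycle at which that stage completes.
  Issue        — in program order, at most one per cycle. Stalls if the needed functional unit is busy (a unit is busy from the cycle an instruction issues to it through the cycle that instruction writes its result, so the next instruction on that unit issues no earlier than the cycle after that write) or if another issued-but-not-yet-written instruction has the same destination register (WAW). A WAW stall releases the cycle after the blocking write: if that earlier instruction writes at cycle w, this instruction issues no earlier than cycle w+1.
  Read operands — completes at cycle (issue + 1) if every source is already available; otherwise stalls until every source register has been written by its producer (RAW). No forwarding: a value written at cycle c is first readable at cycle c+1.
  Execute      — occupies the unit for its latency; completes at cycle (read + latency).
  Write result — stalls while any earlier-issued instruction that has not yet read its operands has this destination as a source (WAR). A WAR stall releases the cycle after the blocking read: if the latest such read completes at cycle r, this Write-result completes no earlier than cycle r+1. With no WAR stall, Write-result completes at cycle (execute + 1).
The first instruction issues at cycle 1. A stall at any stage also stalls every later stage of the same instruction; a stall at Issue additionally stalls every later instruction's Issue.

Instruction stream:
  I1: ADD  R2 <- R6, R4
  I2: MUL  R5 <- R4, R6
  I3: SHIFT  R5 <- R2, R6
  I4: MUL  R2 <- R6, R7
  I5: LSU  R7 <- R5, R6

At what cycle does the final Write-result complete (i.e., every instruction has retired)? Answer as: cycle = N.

I1: IS=1 RO=2 EX=4 WR=5
I2: IS=2 RO=3 EX=9 WR=10
I3: IS=11 RO=12 EX=13 WR=14  [WAW R5: wait I2 write@10]
I4: IS=12 RO=13 EX=19 WR=20
I5: IS=13 RO=15 EX=16 WR=17  [RAW R5: wait I3 write@14]

cycle = 20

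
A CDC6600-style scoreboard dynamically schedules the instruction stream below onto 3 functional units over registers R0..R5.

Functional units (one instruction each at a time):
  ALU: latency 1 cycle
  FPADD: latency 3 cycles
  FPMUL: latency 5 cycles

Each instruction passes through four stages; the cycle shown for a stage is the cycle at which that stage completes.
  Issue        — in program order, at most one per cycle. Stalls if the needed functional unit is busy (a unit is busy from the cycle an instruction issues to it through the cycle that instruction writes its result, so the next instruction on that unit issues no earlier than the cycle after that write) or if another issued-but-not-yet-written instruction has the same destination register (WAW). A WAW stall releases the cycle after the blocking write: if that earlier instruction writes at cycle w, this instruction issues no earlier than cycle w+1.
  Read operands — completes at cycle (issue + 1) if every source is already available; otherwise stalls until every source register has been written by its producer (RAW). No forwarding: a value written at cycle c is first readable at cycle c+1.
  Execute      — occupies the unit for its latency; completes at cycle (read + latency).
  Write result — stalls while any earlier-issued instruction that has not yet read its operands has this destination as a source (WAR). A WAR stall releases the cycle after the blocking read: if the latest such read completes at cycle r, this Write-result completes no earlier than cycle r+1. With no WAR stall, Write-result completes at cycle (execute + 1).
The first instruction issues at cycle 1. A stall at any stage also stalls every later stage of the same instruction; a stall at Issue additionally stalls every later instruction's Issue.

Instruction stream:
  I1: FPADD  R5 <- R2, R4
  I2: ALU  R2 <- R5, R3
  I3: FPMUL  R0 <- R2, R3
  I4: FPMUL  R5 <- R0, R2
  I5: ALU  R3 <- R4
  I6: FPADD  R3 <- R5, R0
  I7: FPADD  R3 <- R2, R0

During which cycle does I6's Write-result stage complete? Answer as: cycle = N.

[1] issue I1 (FPADD)
[2] I1 read-ops · issue I2 (ALU)
[3] issue I3 (FPMUL)
[5] I1 finished on FPADD
[6] I1→R5
[7] I2 read-ops
[8] I2 finished on ALU
[9] I2→R2
[10] I3 read-ops
[15] I3 finished on FPMUL
[16] I3→R0
[17] issue I4 (FPMUL)
[18] I4 read-ops · issue I5 (ALU)
[19] I5 read-ops
[20] I5 finished on ALU
[21] I5→R3
[22] issue I6 (FPADD)
[23] I4 finished on FPMUL
[24] I4→R5
[25] I6 read-ops
[28] I6 finished on FPADD
[29] I6→R3
[30] issue I7 (FPADD)
[31] I7 read-ops
[34] I7 finished on FPADD
[35] I7→R3

cycle = 29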